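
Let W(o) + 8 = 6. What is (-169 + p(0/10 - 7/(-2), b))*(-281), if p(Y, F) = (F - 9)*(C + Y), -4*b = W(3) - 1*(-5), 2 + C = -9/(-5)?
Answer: 2261207/40 ≈ 56530.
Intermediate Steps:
W(o) = -2 (W(o) = -8 + 6 = -2)
C = -⅕ (C = -2 - 9/(-5) = -2 - 9*(-⅕) = -2 + 9/5 = -⅕ ≈ -0.20000)
b = -¾ (b = -(-2 - 1*(-5))/4 = -(-2 + 5)/4 = -¼*3 = -¾ ≈ -0.75000)
p(Y, F) = (-9 + F)*(-⅕ + Y) (p(Y, F) = (F - 9)*(-⅕ + Y) = (-9 + F)*(-⅕ + Y))
(-169 + p(0/10 - 7/(-2), b))*(-281) = (-169 + (9/5 - 9*(0/10 - 7/(-2)) - ⅕*(-¾) - 3*(0/10 - 7/(-2))/4))*(-281) = (-169 + (9/5 - 9*(0*(⅒) - 7*(-½)) + 3/20 - 3*(0*(⅒) - 7*(-½))/4))*(-281) = (-169 + (9/5 - 9*(0 + 7/2) + 3/20 - 3*(0 + 7/2)/4))*(-281) = (-169 + (9/5 - 9*7/2 + 3/20 - ¾*7/2))*(-281) = (-169 + (9/5 - 63/2 + 3/20 - 21/8))*(-281) = (-169 - 1287/40)*(-281) = -8047/40*(-281) = 2261207/40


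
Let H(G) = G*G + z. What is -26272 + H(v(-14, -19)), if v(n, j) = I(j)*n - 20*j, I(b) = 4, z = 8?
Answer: 78712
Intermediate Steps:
v(n, j) = -20*j + 4*n (v(n, j) = 4*n - 20*j = -20*j + 4*n)
H(G) = 8 + G**2 (H(G) = G*G + 8 = G**2 + 8 = 8 + G**2)
-26272 + H(v(-14, -19)) = -26272 + (8 + (-20*(-19) + 4*(-14))**2) = -26272 + (8 + (380 - 56)**2) = -26272 + (8 + 324**2) = -26272 + (8 + 104976) = -26272 + 104984 = 78712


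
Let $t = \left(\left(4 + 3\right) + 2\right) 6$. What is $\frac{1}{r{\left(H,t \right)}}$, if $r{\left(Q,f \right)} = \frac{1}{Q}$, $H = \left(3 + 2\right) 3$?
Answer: $15$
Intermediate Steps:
$t = 54$ ($t = \left(7 + 2\right) 6 = 9 \cdot 6 = 54$)
$H = 15$ ($H = 5 \cdot 3 = 15$)
$\frac{1}{r{\left(H,t \right)}} = \frac{1}{\frac{1}{15}} = 15$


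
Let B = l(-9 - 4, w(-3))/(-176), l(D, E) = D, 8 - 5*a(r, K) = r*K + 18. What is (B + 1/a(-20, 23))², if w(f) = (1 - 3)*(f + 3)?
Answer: 452929/62726400 ≈ 0.0072207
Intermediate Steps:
a(r, K) = -2 - K*r/5 (a(r, K) = 8/5 - (r*K + 18)/5 = 8/5 - (K*r + 18)/5 = 8/5 - (18 + K*r)/5 = 8/5 + (-18/5 - K*r/5) = -2 - K*r/5)
w(f) = -6 - 2*f (w(f) = -2*(3 + f) = -6 - 2*f)
B = 13/176 (B = (-9 - 4)/(-176) = -13*(-1/176) = 13/176 ≈ 0.073864)
(B + 1/a(-20, 23))² = (13/176 + 1/(-2 - ⅕*23*(-20)))² = (13/176 + 1/(-2 + 92))² = (13/176 + 1/90)² = (673/7920)² = 452929/62726400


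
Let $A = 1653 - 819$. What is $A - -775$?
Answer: $1609$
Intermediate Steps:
$A = 834$ ($A = 1653 - 819 = 834$)
$A - -775 = 834 - -775 = 834 + 775 = 1609$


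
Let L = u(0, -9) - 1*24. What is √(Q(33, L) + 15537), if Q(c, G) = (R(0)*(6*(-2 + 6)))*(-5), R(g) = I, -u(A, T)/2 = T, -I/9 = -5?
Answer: √10137 ≈ 100.68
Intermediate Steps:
I = 45 (I = -9*(-5) = 45)
u(A, T) = -2*T
R(g) = 45
L = -6 (L = -2*(-9) - 1*24 = 18 - 24 = -6)
Q(c, G) = -5400 (Q(c, G) = (45*(6*(-2 + 6)))*(-5) = (45*(6*4))*(-5) = (45*24)*(-5) = 1080*(-5) = -5400)
√(Q(33, L) + 15537) = √(-5400 + 15537) = √10137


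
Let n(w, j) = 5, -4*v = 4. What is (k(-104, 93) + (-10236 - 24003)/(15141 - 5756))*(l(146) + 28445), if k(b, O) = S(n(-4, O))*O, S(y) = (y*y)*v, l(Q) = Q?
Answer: -624838121124/9385 ≈ -6.6578e+7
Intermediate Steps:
v = -1 (v = -¼*4 = -1)
S(y) = -y² (S(y) = (y*y)*(-1) = y²*(-1) = -y²)
k(b, O) = -25*O (k(b, O) = (-1*5²)*O = (-1*25)*O = -25*O)
(k(-104, 93) + (-10236 - 24003)/(15141 - 5756))*(l(146) + 28445) = (-25*93 + (-10236 - 24003)/(15141 - 5756))*(146 + 28445) = (-2325 - 34239/9385)*28591 = -21854364/9385*28591 = -624838121124/9385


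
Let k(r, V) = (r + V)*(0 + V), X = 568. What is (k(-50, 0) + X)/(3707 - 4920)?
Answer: -568/1213 ≈ -0.46826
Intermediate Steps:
k(r, V) = V*(V + r) (k(r, V) = (V + r)*V = V*(V + r))
(k(-50, 0) + X)/(3707 - 4920) = (0*(0 - 50) + 568)/(3707 - 4920) = (0*(-50) + 568)/(-1213) = (0 + 568)*(-1/1213) = 568*(-1/1213) = -568/1213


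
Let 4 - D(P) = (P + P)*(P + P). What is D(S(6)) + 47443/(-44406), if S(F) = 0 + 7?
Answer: -8573395/44406 ≈ -193.07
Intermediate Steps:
S(F) = 7
D(P) = 4 - 4*P**2 (D(P) = 4 - (P + P)*(P + P) = 4 - 2*P*2*P = 4 - 4*P**2)
D(S(6)) + 47443/(-44406) = (4 - 4*7**2) + 47443/(-44406) = (4 - 4*49) + 47443*(-1/44406) = (4 - 196) - 47443/44406 = -192 - 47443/44406 = -8573395/44406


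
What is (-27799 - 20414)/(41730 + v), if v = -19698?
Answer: -5357/2448 ≈ -2.1883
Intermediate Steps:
(-27799 - 20414)/(41730 + v) = (-27799 - 20414)/(41730 - 19698) = -48213/22032 = -48213*1/22032 = -5357/2448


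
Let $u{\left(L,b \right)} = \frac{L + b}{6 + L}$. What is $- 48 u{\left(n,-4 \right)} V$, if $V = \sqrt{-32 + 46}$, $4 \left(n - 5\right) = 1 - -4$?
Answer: $- \frac{432 \sqrt{14}}{49} \approx -32.988$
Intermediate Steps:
$n = \frac{25}{4}$ ($n = 5 + \frac{1 - -4}{4} = 5 + \frac{1 + 4}{4} = 5 + \frac{1}{4} \cdot 5 = 5 + \frac{5}{4} = \frac{25}{4} \approx 6.25$)
$u{\left(L,b \right)} = \frac{L + b}{6 + L}$
$V = \sqrt{14} \approx 3.7417$
$- 48 u{\left(n,-4 \right)} V = - 48 \frac{\frac{25}{4} - 4}{6 + \frac{25}{4}} \sqrt{14} = - 48 \frac{1}{\frac{49}{4}} \cdot \frac{9}{4} \sqrt{14} = - 48 \cdot \frac{4}{49} \cdot \frac{9}{4} \sqrt{14} = \left(-48\right) \frac{9}{49} \sqrt{14} = - \frac{432 \sqrt{14}}{49}$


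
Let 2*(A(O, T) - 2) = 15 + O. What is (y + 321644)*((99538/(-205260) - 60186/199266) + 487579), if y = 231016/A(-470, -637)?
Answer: 40051229200186971961262/256201443905 ≈ 1.5633e+11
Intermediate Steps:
A(O, T) = 19/2 + O/2 (A(O, T) = 2 + (15 + O)/2 = 2 + (15/2 + O/2) = 19/2 + O/2)
y = -462032/451 (y = 231016/(19/2 + (1/2)*(-470)) = 231016/(19/2 - 235) = 231016/(-451/2) = 231016*(-2/451) = -462032/451 ≈ -1024.5)
(y + 321644)*((99538/(-205260) - 60186/199266) + 487579) = (-462032/451 + 321644)*((99538/(-205260) - 60186/199266) + 487579) = 144599412*((99538*(-1/205260) - 60186*1/199266) + 487579)/451 = 144599412*((-49769/102630 - 10031/33211) + 487579)/451 = 144599412*(-2682359789/3408444930 + 487579)/451 = (144599412/451)*(1661883488164681/3408444930) = 40051229200186971961262/256201443905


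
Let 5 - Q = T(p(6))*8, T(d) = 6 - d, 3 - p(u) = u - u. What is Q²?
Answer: 361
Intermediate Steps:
p(u) = 3 (p(u) = 3 - (u - u) = 3 - 1*0 = 3 + 0 = 3)
Q = -19 (Q = 5 - (6 - 1*3)*8 = 5 - (6 - 3)*8 = 5 - 3*8 = 5 - 1*24 = 5 - 24 = -19)
Q² = (-19)² = 361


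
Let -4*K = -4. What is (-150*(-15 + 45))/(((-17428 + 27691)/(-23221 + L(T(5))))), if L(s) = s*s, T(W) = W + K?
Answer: 34777500/3421 ≈ 10166.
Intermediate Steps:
K = 1 (K = -¼*(-4) = 1)
T(W) = 1 + W (T(W) = W + 1 = 1 + W)
L(s) = s²
(-150*(-15 + 45))/(((-17428 + 27691)/(-23221 + L(T(5))))) = (-150*(-15 + 45))/(((-17428 + 27691)/(-23221 + (1 + 5)²))) = (-150*30)/((10263/(-23221 + 6²))) = -4500/(10263/(-23221 + 36)) = -4500/(10263/(-23185)) = -4500/(10263*(-1/23185)) = -4500/(-10263/23185) = -4500*(-23185/10263) = 34777500/3421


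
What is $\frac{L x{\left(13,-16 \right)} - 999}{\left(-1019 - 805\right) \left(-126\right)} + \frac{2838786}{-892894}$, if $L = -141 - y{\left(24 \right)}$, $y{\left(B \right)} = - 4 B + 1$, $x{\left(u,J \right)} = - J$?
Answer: $- \frac{326985162377}{102604235328} \approx -3.1869$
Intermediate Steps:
$y{\left(B \right)} = 1 - 4 B$
$L = -46$ ($L = -141 - \left(1 - 96\right) = -141 - -95 = -141 + 95 = -46$)
$\frac{L x{\left(13,-16 \right)} - 999}{\left(-1019 - 805\right) \left(-126\right)} + \frac{2838786}{-892894} = \frac{- 46 \left(\left(-1\right) \left(-16\right)\right) - 999}{\left(-1019 - 805\right) \left(-126\right)} + \frac{2838786}{-892894} = \frac{\left(-46\right) 16 - 999}{\left(-1824\right) \left(-126\right)} + 2838786 \left(- \frac{1}{892894}\right) = \frac{-736 - 999}{229824} - \frac{1419393}{446447} = \left(-1735\right) \frac{1}{229824} - \frac{1419393}{446447} = - \frac{1735}{229824} - \frac{1419393}{446447} = - \frac{326985162377}{102604235328}$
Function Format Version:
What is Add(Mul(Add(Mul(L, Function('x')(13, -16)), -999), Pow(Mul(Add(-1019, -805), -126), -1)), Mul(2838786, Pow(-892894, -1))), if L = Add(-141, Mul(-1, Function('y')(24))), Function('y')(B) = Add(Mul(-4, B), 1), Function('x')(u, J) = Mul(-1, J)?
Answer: Rational(-326985162377, 102604235328) ≈ -3.1869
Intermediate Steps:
Function('y')(B) = Add(1, Mul(-4, B))
L = -46 (L = Add(-141, Mul(-1, Add(1, Mul(-4, 24)))) = Add(-141, Mul(-1, Add(1, -96))) = Add(-141, Mul(-1, -95)) = Add(-141, 95) = -46)
Add(Mul(Add(Mul(L, Function('x')(13, -16)), -999), Pow(Mul(Add(-1019, -805), -126), -1)), Mul(2838786, Pow(-892894, -1))) = Add(Mul(Add(Mul(-46, Mul(-1, -16)), -999), Pow(Mul(Add(-1019, -805), -126), -1)), Mul(2838786, Pow(-892894, -1))) = Add(Mul(Add(Mul(-46, 16), -999), Pow(Mul(-1824, -126), -1)), Mul(2838786, Rational(-1, 892894))) = Add(Mul(Add(-736, -999), Pow(229824, -1)), Rational(-1419393, 446447)) = Add(Mul(-1735, Rational(1, 229824)), Rational(-1419393, 446447)) = Add(Rational(-1735, 229824), Rational(-1419393, 446447)) = Rational(-326985162377, 102604235328)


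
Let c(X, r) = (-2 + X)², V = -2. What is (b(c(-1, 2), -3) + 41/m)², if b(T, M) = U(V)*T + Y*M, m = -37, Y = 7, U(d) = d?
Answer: 2202256/1369 ≈ 1608.7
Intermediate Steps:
b(T, M) = -2*T + 7*M
(b(c(-1, 2), -3) + 41/m)² = ((-2*(-2 - 1)² + 7*(-3)) + 41/(-37))² = ((-2*(-3)² - 21) + 41*(-1/37))² = ((-2*9 - 21) - 41/37)² = ((-18 - 21) - 41/37)² = (-39 - 41/37)² = (-1484/37)² = 2202256/1369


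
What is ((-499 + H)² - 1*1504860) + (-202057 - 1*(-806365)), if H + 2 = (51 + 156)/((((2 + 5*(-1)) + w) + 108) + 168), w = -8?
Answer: -45669640836/70225 ≈ -6.5033e+5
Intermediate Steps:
H = -323/265 (H = -2 + (51 + 156)/((((2 + 5*(-1)) - 8) + 108) + 168) = -2 + 207/((((2 - 5) - 8) + 108) + 168) = -2 + 207/(((-3 - 8) + 108) + 168) = -2 + 207/((-11 + 108) + 168) = -2 + 207/(97 + 168) = -2 + 207/265 = -323/265 ≈ -1.2189)
((-499 + H)² - 1*1504860) + (-202057 - 1*(-806365)) = ((-499 - 323/265)² - 1*1504860) + (-202057 - 1*(-806365)) = ((-132558/265)² - 1504860) + (-202057 + 806365) = (17571623364/70225 - 1504860) + 604308 = -88107170136/70225 + 604308 = -45669640836/70225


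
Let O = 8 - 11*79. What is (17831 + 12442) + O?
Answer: 29412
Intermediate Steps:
O = -861 (O = 8 - 869 = -861)
(17831 + 12442) + O = (17831 + 12442) - 861 = 30273 - 861 = 29412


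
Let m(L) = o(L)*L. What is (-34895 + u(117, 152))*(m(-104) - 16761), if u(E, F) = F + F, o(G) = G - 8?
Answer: 176863783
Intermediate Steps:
o(G) = -8 + G
u(E, F) = 2*F
m(L) = L*(-8 + L) (m(L) = (-8 + L)*L = L*(-8 + L))
(-34895 + u(117, 152))*(m(-104) - 16761) = (-34895 + 2*152)*(-104*(-8 - 104) - 16761) = (-34895 + 304)*(-104*(-112) - 16761) = -34591*(11648 - 16761) = -34591*(-5113) = 176863783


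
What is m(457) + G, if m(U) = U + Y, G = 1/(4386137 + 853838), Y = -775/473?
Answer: 1128617255823/2478508175 ≈ 455.36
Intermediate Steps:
Y = -775/473 (Y = -775*1/473 = -775/473 ≈ -1.6385)
G = 1/5239975 ≈ 1.9084e-7
m(U) = -775/473 + U (m(U) = U - 775/473 = -775/473 + U)
m(457) + G = (-775/473 + 457) + 1/5239975 = 215386/473 + 1/5239975 = 1128617255823/2478508175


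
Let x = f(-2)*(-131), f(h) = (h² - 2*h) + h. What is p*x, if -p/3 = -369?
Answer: -870102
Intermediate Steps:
f(h) = h² - h
x = -786 (x = -2*(-1 - 2)*(-131) = -2*(-3)*(-131) = 6*(-131) = -786)
p = 1107 (p = -3*(-369) = 1107)
p*x = 1107*(-786) = -870102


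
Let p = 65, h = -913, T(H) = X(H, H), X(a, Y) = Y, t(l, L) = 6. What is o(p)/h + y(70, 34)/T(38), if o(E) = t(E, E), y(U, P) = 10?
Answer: 4451/17347 ≈ 0.25659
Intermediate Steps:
T(H) = H
o(E) = 6
o(p)/h + y(70, 34)/T(38) = 6/(-913) + 10/38 = 6*(-1/913) + 10*(1/38) = -6/913 + 5/19 = 4451/17347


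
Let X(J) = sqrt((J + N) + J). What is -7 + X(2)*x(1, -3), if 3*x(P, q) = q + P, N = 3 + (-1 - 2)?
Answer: -25/3 ≈ -8.3333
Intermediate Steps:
N = 0 (N = 3 - 3 = 0)
X(J) = sqrt(2)*sqrt(J) (X(J) = sqrt((J + 0) + J) = sqrt(J + J) = sqrt(2*J) = sqrt(2)*sqrt(J))
x(P, q) = P/3 + q/3 (x(P, q) = (q + P)/3 = (P + q)/3 = P/3 + q/3)
-7 + X(2)*x(1, -3) = -7 + (sqrt(2)*sqrt(2))*((1/3)*1 + (1/3)*(-3)) = -7 + 2*(1/3 - 1) = -7 + 2*(-2/3) = -7 - 4/3 = -25/3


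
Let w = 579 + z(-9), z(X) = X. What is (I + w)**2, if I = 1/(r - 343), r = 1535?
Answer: 461640072481/1420864 ≈ 3.2490e+5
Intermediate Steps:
w = 570 (w = 579 - 9 = 570)
I = 1/1192 (I = 1/(1535 - 343) = 1/1192 ≈ 0.00083893)
(I + w)**2 = (1/1192 + 570)**2 = (679441/1192)**2 = 461640072481/1420864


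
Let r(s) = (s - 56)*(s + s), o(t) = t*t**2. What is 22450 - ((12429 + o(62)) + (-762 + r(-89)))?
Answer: -253355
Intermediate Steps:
o(t) = t**3
r(s) = 2*s*(-56 + s) (r(s) = (-56 + s)*(2*s) = 2*s*(-56 + s))
22450 - ((12429 + o(62)) + (-762 + r(-89))) = 22450 - ((12429 + 62**3) + (-762 + 2*(-89)*(-56 - 89))) = 22450 - ((12429 + 238328) + (-762 + 2*(-89)*(-145))) = 22450 - (250757 + (-762 + 25810)) = 22450 - (250757 + 25048) = 22450 - 1*275805 = 22450 - 275805 = -253355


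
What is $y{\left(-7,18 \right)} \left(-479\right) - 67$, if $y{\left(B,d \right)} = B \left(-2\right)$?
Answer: $-6773$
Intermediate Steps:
$y{\left(B,d \right)} = - 2 B$
$y{\left(-7,18 \right)} \left(-479\right) - 67 = \left(-2\right) \left(-7\right) \left(-479\right) - 67 = 14 \left(-479\right) - 67 = -6706 - 67 = -6773$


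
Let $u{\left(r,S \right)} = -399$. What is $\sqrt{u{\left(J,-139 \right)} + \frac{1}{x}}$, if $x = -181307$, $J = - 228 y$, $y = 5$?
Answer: $\frac{i \sqrt{13116019252658}}{181307} \approx 19.975 i$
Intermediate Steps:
$J = -1140$ ($J = \left(-228\right) 5 = -1140$)
$\sqrt{u{\left(J,-139 \right)} + \frac{1}{x}} = \sqrt{-399 + \frac{1}{-181307}} = \sqrt{-399 - \frac{1}{181307}} = \sqrt{- \frac{72341494}{181307}} = \frac{i \sqrt{13116019252658}}{181307}$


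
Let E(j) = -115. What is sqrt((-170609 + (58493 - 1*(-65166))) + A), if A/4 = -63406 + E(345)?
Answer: I*sqrt(301034) ≈ 548.67*I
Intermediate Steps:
A = -254084 (A = 4*(-63406 - 115) = 4*(-63521) = -254084)
sqrt((-170609 + (58493 - 1*(-65166))) + A) = sqrt((-170609 + (58493 - 1*(-65166))) - 254084) = sqrt((-170609 + (58493 + 65166)) - 254084) = sqrt((-170609 + 123659) - 254084) = sqrt(-46950 - 254084) = sqrt(-301034) = I*sqrt(301034)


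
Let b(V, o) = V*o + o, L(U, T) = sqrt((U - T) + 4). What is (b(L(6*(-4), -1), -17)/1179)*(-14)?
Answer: 238/1179 + 238*I*sqrt(19)/1179 ≈ 0.20187 + 0.87991*I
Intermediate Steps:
L(U, T) = sqrt(4 + U - T)
b(V, o) = o + V*o
(b(L(6*(-4), -1), -17)/1179)*(-14) = (-17*(1 + sqrt(4 + 6*(-4) - 1*(-1)))/1179)*(-14) = (-17*(1 + sqrt(4 - 24 + 1))*(1/1179))*(-14) = (-17*(1 + sqrt(-19))*(1/1179))*(-14) = (-17*(1 + I*sqrt(19))*(1/1179))*(-14) = ((-17 - 17*I*sqrt(19))*(1/1179))*(-14) = (-17/1179 - 17*I*sqrt(19)/1179)*(-14) = 238/1179 + 238*I*sqrt(19)/1179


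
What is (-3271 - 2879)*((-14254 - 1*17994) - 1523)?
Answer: 207691650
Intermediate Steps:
(-3271 - 2879)*((-14254 - 1*17994) - 1523) = -6150*((-14254 - 17994) - 1523) = -6150*(-32248 - 1523) = -6150*(-33771) = 207691650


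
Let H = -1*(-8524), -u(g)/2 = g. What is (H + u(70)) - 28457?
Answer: -20073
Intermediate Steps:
u(g) = -2*g
H = 8524
(H + u(70)) - 28457 = (8524 - 2*70) - 28457 = (8524 - 140) - 28457 = 8384 - 28457 = -20073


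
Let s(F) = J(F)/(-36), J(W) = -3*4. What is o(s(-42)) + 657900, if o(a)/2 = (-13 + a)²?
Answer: 5923988/9 ≈ 6.5822e+5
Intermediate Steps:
J(W) = -12
s(F) = ⅓ (s(F) = -12/(-36) = -12*(-1/36) = ⅓)
o(a) = 2*(-13 + a)²
o(s(-42)) + 657900 = 2*(-13 + ⅓)² + 657900 = 2*(-38/3)² + 657900 = 2*(1444/9) + 657900 = 2888/9 + 657900 = 5923988/9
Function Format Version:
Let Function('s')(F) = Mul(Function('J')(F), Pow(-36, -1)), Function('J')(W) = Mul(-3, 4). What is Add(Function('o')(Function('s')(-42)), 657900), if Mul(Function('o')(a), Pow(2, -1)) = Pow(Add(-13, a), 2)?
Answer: Rational(5923988, 9) ≈ 6.5822e+5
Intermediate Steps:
Function('J')(W) = -12
Function('s')(F) = Rational(1, 3) (Function('s')(F) = Mul(-12, Pow(-36, -1)) = Mul(-12, Rational(-1, 36)) = Rational(1, 3))
Function('o')(a) = Mul(2, Pow(Add(-13, a), 2))
Add(Function('o')(Function('s')(-42)), 657900) = Add(Mul(2, Pow(Add(-13, Rational(1, 3)), 2)), 657900) = Add(Mul(2, Pow(Rational(-38, 3), 2)), 657900) = Add(Mul(2, Rational(1444, 9)), 657900) = Add(Rational(2888, 9), 657900) = Rational(5923988, 9)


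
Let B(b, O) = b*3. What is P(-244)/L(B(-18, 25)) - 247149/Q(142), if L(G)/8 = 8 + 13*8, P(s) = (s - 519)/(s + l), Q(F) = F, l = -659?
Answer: -14283227269/8206464 ≈ -1740.5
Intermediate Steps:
B(b, O) = 3*b
P(s) = (-519 + s)/(-659 + s) (P(s) = (s - 519)/(s - 659) = (-519 + s)/(-659 + s))
L(G) = 896 (L(G) = 8*(8 + 13*8) = 8*(8 + 104) = 8*112 = 896)
P(-244)/L(B(-18, 25)) - 247149/Q(142) = ((-519 - 244)/(-659 - 244))/896 - 247149/142 = (-763/(-903))*(1/896) - 247149*1/142 = -1/903*(-763)*(1/896) - 247149/142 = (109/129)*(1/896) - 247149/142 = 109/115584 - 247149/142 = -14283227269/8206464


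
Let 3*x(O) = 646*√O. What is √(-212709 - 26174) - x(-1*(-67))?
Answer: -646*√67/3 + I*√238883 ≈ -1762.6 + 488.76*I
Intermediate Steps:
x(O) = 646*√O/3 (x(O) = (646*√O)/3 = 646*√O/3)
√(-212709 - 26174) - x(-1*(-67)) = √(-212709 - 26174) - 646*√(-1*(-67))/3 = √(-238883) - 646*√67/3 = I*√238883 - 646*√67/3 = -646*√67/3 + I*√238883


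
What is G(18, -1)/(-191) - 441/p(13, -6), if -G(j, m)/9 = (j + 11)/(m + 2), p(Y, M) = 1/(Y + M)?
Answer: -589356/191 ≈ -3085.6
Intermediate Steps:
p(Y, M) = 1/(M + Y)
G(j, m) = -9*(11 + j)/(2 + m) (G(j, m) = -9*(j + 11)/(m + 2) = -9*(11 + j)/(2 + m))
G(18, -1)/(-191) - 441/p(13, -6) = (9*(-11 - 1*18)/(2 - 1))/(-191) - 441/(1/(-6 + 13)) = (9*(-11 - 18)/1)*(-1/191) - 441/(1/7) = (9*1*(-29))*(-1/191) - 441/1/7 = -261*(-1/191) - 441*7 = 261/191 - 3087 = -589356/191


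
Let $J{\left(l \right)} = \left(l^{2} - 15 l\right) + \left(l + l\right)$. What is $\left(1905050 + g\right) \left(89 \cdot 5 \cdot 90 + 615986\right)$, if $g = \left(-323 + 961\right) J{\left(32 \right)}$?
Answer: $1504260370344$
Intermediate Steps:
$J{\left(l \right)} = l^{2} - 13 l$ ($J{\left(l \right)} = \left(l^{2} - 15 l\right) + 2 l = l^{2} - 13 l$)
$g = 387904$ ($g = \left(-323 + 961\right) 32 \left(-13 + 32\right) = 638 \cdot 32 \cdot 19 = 638 \cdot 608 = 387904$)
$\left(1905050 + g\right) \left(89 \cdot 5 \cdot 90 + 615986\right) = \left(1905050 + 387904\right) \left(89 \cdot 5 \cdot 90 + 615986\right) = 2292954 \left(445 \cdot 90 + 615986\right) = 2292954 \left(40050 + 615986\right) = 2292954 \cdot 656036 = 1504260370344$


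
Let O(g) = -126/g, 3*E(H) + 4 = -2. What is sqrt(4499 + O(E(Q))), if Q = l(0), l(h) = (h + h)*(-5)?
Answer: sqrt(4562) ≈ 67.543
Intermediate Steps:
l(h) = -10*h (l(h) = (2*h)*(-5) = -10*h)
Q = 0 (Q = -10*0 = 0)
E(H) = -2 (E(H) = -4/3 + (1/3)*(-2) = -4/3 - 2/3 = -2)
sqrt(4499 + O(E(Q))) = sqrt(4499 - 126/(-2)) = sqrt(4499 - 126*(-1/2)) = sqrt(4499 + 63) = sqrt(4562)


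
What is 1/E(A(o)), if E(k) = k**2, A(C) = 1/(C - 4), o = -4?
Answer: 64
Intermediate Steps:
A(C) = 1/(-4 + C)
1/E(A(o)) = 1/((1/(-4 - 4))**2) = 1/((1/(-8))**2) = 1/((-1/8)**2) = 1/(1/64) = 64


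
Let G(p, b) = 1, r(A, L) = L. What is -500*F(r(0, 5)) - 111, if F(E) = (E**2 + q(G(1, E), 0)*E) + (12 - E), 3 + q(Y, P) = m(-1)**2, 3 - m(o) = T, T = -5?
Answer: -168611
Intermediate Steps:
m(o) = 8 (m(o) = 3 - 1*(-5) = 3 + 5 = 8)
q(Y, P) = 61 (q(Y, P) = -3 + 8**2 = -3 + 64 = 61)
F(E) = 12 + E**2 + 60*E (F(E) = (E**2 + 61*E) + (12 - E) = 12 + E**2 + 60*E)
-500*F(r(0, 5)) - 111 = -500*(12 + 5**2 + 60*5) - 111 = -500*(12 + 25 + 300) - 111 = -500*337 - 111 = -168500 - 111 = -168611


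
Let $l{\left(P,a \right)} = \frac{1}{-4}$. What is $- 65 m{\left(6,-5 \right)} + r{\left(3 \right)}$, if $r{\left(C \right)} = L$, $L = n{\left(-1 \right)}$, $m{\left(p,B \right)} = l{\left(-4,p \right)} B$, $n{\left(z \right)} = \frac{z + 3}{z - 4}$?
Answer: $- \frac{1633}{20} \approx -81.65$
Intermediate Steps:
$l{\left(P,a \right)} = - \frac{1}{4}$
$n{\left(z \right)} = \frac{3 + z}{-4 + z}$
$m{\left(p,B \right)} = - \frac{B}{4}$
$L = - \frac{2}{5}$ ($L = \frac{3 - 1}{-4 - 1} = \frac{1}{-5} \cdot 2 = \left(- \frac{1}{5}\right) 2 = - \frac{2}{5} \approx -0.4$)
$r{\left(C \right)} = - \frac{2}{5}$
$- 65 m{\left(6,-5 \right)} + r{\left(3 \right)} = - 65 \left(\left(- \frac{1}{4}\right) \left(-5\right)\right) - \frac{2}{5} = \left(-65\right) \frac{5}{4} - \frac{2}{5} = - \frac{325}{4} - \frac{2}{5} = - \frac{1633}{20}$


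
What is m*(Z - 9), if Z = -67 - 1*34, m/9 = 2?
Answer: -1980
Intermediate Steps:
m = 18 (m = 9*2 = 18)
Z = -101 (Z = -67 - 34 = -101)
m*(Z - 9) = 18*(-101 - 9) = 18*(-110) = -1980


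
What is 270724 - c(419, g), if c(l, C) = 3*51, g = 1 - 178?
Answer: 270571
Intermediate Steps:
g = -177
c(l, C) = 153
270724 - c(419, g) = 270724 - 1*153 = 270724 - 153 = 270571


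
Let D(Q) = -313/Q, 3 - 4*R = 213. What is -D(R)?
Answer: -626/105 ≈ -5.9619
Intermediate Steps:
R = -105/2 (R = 3/4 - 1/4*213 = 3/4 - 213/4 = -105/2 ≈ -52.500)
-D(R) = -(-313)/(-105/2) = -(-313)*(-2)/105 = -1*626/105 = -626/105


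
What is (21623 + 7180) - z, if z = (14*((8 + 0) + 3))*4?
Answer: 28187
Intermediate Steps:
z = 616 (z = (14*(8 + 3))*4 = (14*11)*4 = 154*4 = 616)
(21623 + 7180) - z = (21623 + 7180) - 1*616 = 28803 - 616 = 28187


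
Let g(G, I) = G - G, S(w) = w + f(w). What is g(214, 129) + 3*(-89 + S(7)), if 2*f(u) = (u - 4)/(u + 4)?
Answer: -5403/22 ≈ -245.59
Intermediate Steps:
f(u) = (-4 + u)/(2*(4 + u)) (f(u) = ((u - 4)/(u + 4))/2 = ((-4 + u)/(4 + u))/2 = (-4 + u)/(2*(4 + u)))
S(w) = w + (-4 + w)/(2*(4 + w))
g(G, I) = 0
g(214, 129) + 3*(-89 + S(7)) = 0 + 3*(-89 + (-2 + (1/2)*7 + 7*(4 + 7))/(4 + 7)) = 0 + 3*(-89 + (-2 + 7/2 + 7*11)/11) = 0 + 3*(-89 + (-2 + 7/2 + 77)/11) = 0 + 3*(-89 + (1/11)*(157/2)) = 0 + 3*(-89 + 157/22) = 0 + 3*(-1801/22) = 0 - 5403/22 = -5403/22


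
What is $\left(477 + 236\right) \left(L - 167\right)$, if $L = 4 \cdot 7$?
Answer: $-99107$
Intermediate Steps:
$L = 28$
$\left(477 + 236\right) \left(L - 167\right) = \left(477 + 236\right) \left(28 - 167\right) = 713 \left(-139\right) = -99107$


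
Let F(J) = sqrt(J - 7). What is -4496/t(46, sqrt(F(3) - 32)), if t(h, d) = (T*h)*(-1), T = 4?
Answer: 562/23 ≈ 24.435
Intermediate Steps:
F(J) = sqrt(-7 + J)
t(h, d) = -4*h (t(h, d) = (4*h)*(-1) = -4*h)
-4496/t(46, sqrt(F(3) - 32)) = -4496/((-4*46)) = -4496/(-184) = -4496*(-1/184) = 562/23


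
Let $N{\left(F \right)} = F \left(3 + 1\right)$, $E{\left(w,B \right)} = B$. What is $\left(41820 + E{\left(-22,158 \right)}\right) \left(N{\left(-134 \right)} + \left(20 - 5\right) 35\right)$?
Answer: $-461758$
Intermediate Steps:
$N{\left(F \right)} = 4 F$ ($N{\left(F \right)} = F 4 = 4 F$)
$\left(41820 + E{\left(-22,158 \right)}\right) \left(N{\left(-134 \right)} + \left(20 - 5\right) 35\right) = \left(41820 + 158\right) \left(4 \left(-134\right) + \left(20 - 5\right) 35\right) = 41978 \left(-536 + 15 \cdot 35\right) = 41978 \left(-536 + 525\right) = 41978 \left(-11\right) = -461758$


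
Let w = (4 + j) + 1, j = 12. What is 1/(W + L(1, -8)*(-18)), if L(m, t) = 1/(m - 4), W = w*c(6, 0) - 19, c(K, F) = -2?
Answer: -1/47 ≈ -0.021277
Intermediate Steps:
w = 17 (w = (4 + 12) + 1 = 16 + 1 = 17)
W = -53 (W = 17*(-2) - 19 = -34 - 19 = -53)
L(m, t) = 1/(-4 + m)
1/(W + L(1, -8)*(-18)) = 1/(-53 - 18/(-4 + 1)) = 1/(-53 - 18/(-3)) = 1/(-53 - ⅓*(-18)) = 1/(-53 + 6) = 1/(-47) = -1/47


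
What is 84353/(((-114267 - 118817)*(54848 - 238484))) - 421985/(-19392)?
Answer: 376292967947917/17292255823296 ≈ 21.761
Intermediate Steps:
84353/(((-114267 - 118817)*(54848 - 238484))) - 421985/(-19392) = 84353/((-233084*(-183636))) - 421985*(-1/19392) = 84353/42802613424 + 421985/19392 = 376292967947917/17292255823296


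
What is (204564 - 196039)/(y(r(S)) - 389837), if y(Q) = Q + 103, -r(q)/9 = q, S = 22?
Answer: -8525/389932 ≈ -0.021863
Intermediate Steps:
r(q) = -9*q
y(Q) = 103 + Q
(204564 - 196039)/(y(r(S)) - 389837) = (204564 - 196039)/((103 - 9*22) - 389837) = 8525/((103 - 198) - 389837) = 8525/(-95 - 389837) = 8525/(-389932) = 8525*(-1/389932) = -8525/389932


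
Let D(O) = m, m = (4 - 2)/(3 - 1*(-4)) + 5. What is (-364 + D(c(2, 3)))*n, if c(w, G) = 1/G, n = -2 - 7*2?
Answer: 40176/7 ≈ 5739.4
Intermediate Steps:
n = -16 (n = -2 - 14 = -16)
m = 37/7 (m = 2/(3 + 4) + 5 = 2/7 + 5 = 37/7 ≈ 5.2857)
D(O) = 37/7
(-364 + D(c(2, 3)))*n = (-364 + 37/7)*(-16) = -2511/7*(-16) = 40176/7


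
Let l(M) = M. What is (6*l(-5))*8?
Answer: -240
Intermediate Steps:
(6*l(-5))*8 = (6*(-5))*8 = -30*8 = -240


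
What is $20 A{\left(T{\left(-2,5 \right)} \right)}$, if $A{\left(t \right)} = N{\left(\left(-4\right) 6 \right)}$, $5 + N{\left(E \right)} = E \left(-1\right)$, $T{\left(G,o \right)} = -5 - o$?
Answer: $380$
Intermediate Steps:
$N{\left(E \right)} = -5 - E$ ($N{\left(E \right)} = -5 + E \left(-1\right) = -5 - E$)
$A{\left(t \right)} = 19$ ($A{\left(t \right)} = -5 - \left(-4\right) 6 = -5 - -24 = -5 + 24 = 19$)
$20 A{\left(T{\left(-2,5 \right)} \right)} = 20 \cdot 19 = 380$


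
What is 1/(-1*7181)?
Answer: -1/7181 ≈ -0.00013926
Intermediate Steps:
1/(-1*7181) = 1/(-7181) = -1/7181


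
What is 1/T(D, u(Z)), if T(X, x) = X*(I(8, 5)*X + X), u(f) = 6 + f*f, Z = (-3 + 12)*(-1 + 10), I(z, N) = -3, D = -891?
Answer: -1/1587762 ≈ -6.2982e-7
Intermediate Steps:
Z = 81 (Z = 9*9 = 81)
u(f) = 6 + f²
T(X, x) = -2*X² (T(X, x) = X*(-3*X + X) = X*(-2*X) = -2*X²)
1/T(D, u(Z)) = 1/(-2*(-891)²) = 1/(-2*793881) = 1/(-1587762) = -1/1587762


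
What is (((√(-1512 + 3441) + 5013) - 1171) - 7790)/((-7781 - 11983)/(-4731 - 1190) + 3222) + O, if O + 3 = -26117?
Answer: -83140486538/3182871 + 5921*√1929/19097226 ≈ -26121.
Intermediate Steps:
O = -26120 (O = -3 - 26117 = -26120)
(((√(-1512 + 3441) + 5013) - 1171) - 7790)/((-7781 - 11983)/(-4731 - 1190) + 3222) + O = (((√(-1512 + 3441) + 5013) - 1171) - 7790)/((-7781 - 11983)/(-4731 - 1190) + 3222) - 26120 = (((√1929 + 5013) - 1171) - 7790)/(-19764/(-5921) + 3222) - 26120 = (((5013 + √1929) - 1171) - 7790)/(-19764*(-1/5921) + 3222) - 26120 = ((3842 + √1929) - 7790)/(19764/5921 + 3222) - 26120 = (-3948 + √1929)/(19097226/5921) - 26120 = (-3948 + √1929)*(5921/19097226) - 26120 = (-3896018/3182871 + 5921*√1929/19097226) - 26120 = -83140486538/3182871 + 5921*√1929/19097226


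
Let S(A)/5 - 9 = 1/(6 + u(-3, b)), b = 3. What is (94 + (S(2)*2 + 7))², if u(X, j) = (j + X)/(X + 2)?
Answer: 334084/9 ≈ 37120.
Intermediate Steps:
u(X, j) = (X + j)/(2 + X)
S(A) = 275/6 (S(A) = 45 + 5/(6 + (-3 + 3)/(2 - 3)) = 45 + 5/(6 + 0/(-1)) = 45 + 5/(6 - 1*0) = 45 + 5/(6 + 0) = 45 + 5/6 = 45 + 5*(⅙) = 45 + ⅚ = 275/6)
(94 + (S(2)*2 + 7))² = (94 + ((275/6)*2 + 7))² = (94 + (275/3 + 7))² = (94 + 296/3)² = (578/3)² = 334084/9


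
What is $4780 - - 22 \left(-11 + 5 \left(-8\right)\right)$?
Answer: $3658$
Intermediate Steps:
$4780 - - 22 \left(-11 + 5 \left(-8\right)\right) = 4780 - - 22 \left(-11 - 40\right) = 4780 - \left(-22\right) \left(-51\right) = 4780 - 1122 = 3658$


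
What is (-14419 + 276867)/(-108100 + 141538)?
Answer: 131224/16719 ≈ 7.8488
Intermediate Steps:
(-14419 + 276867)/(-108100 + 141538) = 262448/33438 = 262448*(1/33438) = 131224/16719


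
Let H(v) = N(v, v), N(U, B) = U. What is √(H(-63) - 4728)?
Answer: I*√4791 ≈ 69.217*I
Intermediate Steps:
H(v) = v
√(H(-63) - 4728) = √(-63 - 4728) = √(-4791) = I*√4791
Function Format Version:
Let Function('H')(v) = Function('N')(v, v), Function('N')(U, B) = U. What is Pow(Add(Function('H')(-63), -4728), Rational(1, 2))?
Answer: Mul(I, Pow(4791, Rational(1, 2))) ≈ Mul(69.217, I)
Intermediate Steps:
Function('H')(v) = v
Pow(Add(Function('H')(-63), -4728), Rational(1, 2)) = Pow(Add(-63, -4728), Rational(1, 2)) = Pow(-4791, Rational(1, 2)) = Mul(I, Pow(4791, Rational(1, 2)))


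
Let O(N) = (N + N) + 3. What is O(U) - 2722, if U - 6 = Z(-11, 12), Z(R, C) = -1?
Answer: -2709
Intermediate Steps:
U = 5 (U = 6 - 1 = 5)
O(N) = 3 + 2*N (O(N) = 2*N + 3 = 3 + 2*N)
O(U) - 2722 = (3 + 2*5) - 2722 = (3 + 10) - 2722 = 13 - 2722 = -2709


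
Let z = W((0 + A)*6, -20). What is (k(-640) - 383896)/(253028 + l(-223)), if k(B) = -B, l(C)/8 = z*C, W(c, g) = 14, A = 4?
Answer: -95814/57013 ≈ -1.6806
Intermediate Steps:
z = 14
l(C) = 112*C (l(C) = 8*(14*C) = 112*C)
(k(-640) - 383896)/(253028 + l(-223)) = (-1*(-640) - 383896)/(253028 + 112*(-223)) = (640 - 383896)/(253028 - 24976) = -383256/228052 = -383256*1/228052 = -95814/57013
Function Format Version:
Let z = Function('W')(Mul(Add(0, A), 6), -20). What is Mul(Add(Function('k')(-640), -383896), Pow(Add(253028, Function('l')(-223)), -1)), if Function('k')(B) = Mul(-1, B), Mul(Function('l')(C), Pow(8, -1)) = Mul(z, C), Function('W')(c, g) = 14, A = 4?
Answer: Rational(-95814, 57013) ≈ -1.6806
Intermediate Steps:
z = 14
Function('l')(C) = Mul(112, C) (Function('l')(C) = Mul(8, Mul(14, C)) = Mul(112, C))
Mul(Add(Function('k')(-640), -383896), Pow(Add(253028, Function('l')(-223)), -1)) = Mul(Add(Mul(-1, -640), -383896), Pow(Add(253028, Mul(112, -223)), -1)) = Mul(Add(640, -383896), Pow(Add(253028, -24976), -1)) = Mul(-383256, Pow(228052, -1)) = Mul(-383256, Rational(1, 228052)) = Rational(-95814, 57013)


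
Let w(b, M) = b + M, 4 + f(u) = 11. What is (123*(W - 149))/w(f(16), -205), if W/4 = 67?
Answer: -4879/66 ≈ -73.924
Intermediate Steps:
W = 268 (W = 4*67 = 268)
f(u) = 7 (f(u) = -4 + 11 = 7)
w(b, M) = M + b
(123*(W - 149))/w(f(16), -205) = (123*(268 - 149))/(-205 + 7) = (123*119)/(-198) = 14637*(-1/198) = -4879/66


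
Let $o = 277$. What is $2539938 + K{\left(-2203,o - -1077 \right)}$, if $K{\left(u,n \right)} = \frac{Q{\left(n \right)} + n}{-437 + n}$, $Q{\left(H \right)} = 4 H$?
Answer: $\frac{2329129916}{917} \approx 2.5399 \cdot 10^{6}$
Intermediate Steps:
$K{\left(u,n \right)} = \frac{5 n}{-437 + n}$ ($K{\left(u,n \right)} = \frac{4 n + n}{-437 + n} = \frac{5 n}{-437 + n}$)
$2539938 + K{\left(-2203,o - -1077 \right)} = 2539938 + \frac{5 \left(277 - -1077\right)}{-437 + \left(277 - -1077\right)} = 2539938 + \frac{5 \left(277 + 1077\right)}{-437 + \left(277 + 1077\right)} = 2539938 + 5 \cdot 1354 \frac{1}{-437 + 1354} = 2539938 + 5 \cdot 1354 \cdot \frac{1}{917} = 2539938 + \frac{6770}{917} = \frac{2329129916}{917}$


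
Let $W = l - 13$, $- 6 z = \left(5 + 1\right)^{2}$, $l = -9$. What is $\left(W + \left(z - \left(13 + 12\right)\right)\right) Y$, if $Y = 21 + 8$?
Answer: $-1537$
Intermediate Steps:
$z = -6$ ($z = - \frac{\left(5 + 1\right)^{2}}{6} = - \frac{6^{2}}{6} = \left(- \frac{1}{6}\right) 36 = -6$)
$Y = 29$
$W = -22$ ($W = -9 - 13 = -22$)
$\left(W + \left(z - \left(13 + 12\right)\right)\right) Y = \left(-22 - 31\right) 29 = \left(-53\right) 29 = -1537$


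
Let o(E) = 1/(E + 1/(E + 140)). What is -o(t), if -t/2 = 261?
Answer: 382/199405 ≈ 0.0019157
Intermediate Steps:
t = -522 (t = -2*261 = -522)
o(E) = 1/(E + 1/(140 + E))
-o(t) = -(140 - 522)/(1 + (-522)² + 140*(-522)) = -(-382)/(1 + 272484 - 73080) = -(-382)/199405 = -1*(-382/199405) = 382/199405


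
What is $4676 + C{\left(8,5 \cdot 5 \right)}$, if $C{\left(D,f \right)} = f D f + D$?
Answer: $9684$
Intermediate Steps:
$C{\left(D,f \right)} = D + D f^{2}$ ($C{\left(D,f \right)} = D f f + D = D f^{2} + D = D + D f^{2}$)
$4676 + C{\left(8,5 \cdot 5 \right)} = 4676 + 8 \left(1 + \left(5 \cdot 5\right)^{2}\right) = 4676 + 8 \left(1 + 25^{2}\right) = 4676 + 8 \left(1 + 625\right) = 4676 + 8 \cdot 626 = 4676 + 5008 = 9684$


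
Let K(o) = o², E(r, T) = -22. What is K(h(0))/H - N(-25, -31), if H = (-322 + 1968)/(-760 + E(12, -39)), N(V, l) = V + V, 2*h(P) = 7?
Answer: 145441/3292 ≈ 44.180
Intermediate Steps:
h(P) = 7/2 (h(P) = (½)*7 = 7/2)
N(V, l) = 2*V
H = -823/391 (H = (-322 + 1968)/(-760 - 22) = 1646/(-782) = 1646*(-1/782) = -823/391 ≈ -2.1049)
K(h(0))/H - N(-25, -31) = (7/2)²/(-823/391) - 2*(-25) = (49/4)*(-391/823) - 1*(-50) = -19159/3292 + 50 = 145441/3292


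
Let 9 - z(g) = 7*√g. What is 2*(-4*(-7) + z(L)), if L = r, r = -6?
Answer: 74 - 14*I*√6 ≈ 74.0 - 34.293*I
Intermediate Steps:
L = -6
z(g) = 9 - 7*√g
2*(-4*(-7) + z(L)) = 2*(-4*(-7) + (9 - 7*I*√6)) = 2*(28 + (9 - 7*I*√6)) = 2*(37 - 7*I*√6) = 74 - 14*I*√6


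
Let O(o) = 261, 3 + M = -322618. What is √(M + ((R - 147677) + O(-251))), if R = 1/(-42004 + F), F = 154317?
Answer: 2*I*√1482286352771635/112313 ≈ 685.59*I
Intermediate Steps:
M = -322621 (M = -3 - 322618 = -322621)
R = 1/112313 (R = 1/(-42004 + 154317) = 1/112313 ≈ 8.9037e-6)
√(M + ((R - 147677) + O(-251))) = √(-322621 + ((1/112313 - 147677) + 261)) = √(-322621 + (-16586046900/112313 + 261)) = √(-322621 - 16556733207/112313) = √(-52791265580/112313) = 2*I*√1482286352771635/112313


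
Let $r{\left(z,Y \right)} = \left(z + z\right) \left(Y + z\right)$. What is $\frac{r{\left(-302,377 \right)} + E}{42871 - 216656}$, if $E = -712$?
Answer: $\frac{46012}{173785} \approx 0.26476$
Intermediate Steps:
$r{\left(z,Y \right)} = 2 z \left(Y + z\right)$
$\frac{r{\left(-302,377 \right)} + E}{42871 - 216656} = \frac{2 \left(-302\right) \left(377 - 302\right) - 712}{42871 - 216656} = \frac{2 \left(-302\right) 75 - 712}{-173785} = \left(-45300 - 712\right) \left(- \frac{1}{173785}\right) = \left(-46012\right) \left(- \frac{1}{173785}\right) = \frac{46012}{173785}$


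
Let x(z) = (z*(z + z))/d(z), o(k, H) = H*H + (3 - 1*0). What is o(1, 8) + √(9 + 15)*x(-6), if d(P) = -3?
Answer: 67 - 48*√6 ≈ -50.576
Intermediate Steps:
o(k, H) = 3 + H² (o(k, H) = H² + (3 + 0) = H² + 3 = 3 + H²)
x(z) = -2*z²/3 (x(z) = (z*(z + z))/(-3) = (z*(2*z))*(-⅓) = (2*z²)*(-⅓) = -2*z²/3)
o(1, 8) + √(9 + 15)*x(-6) = (3 + 8²) + √(9 + 15)*(-⅔*(-6)²) = (3 + 64) + √24*(-⅔*36) = 67 + (2*√6)*(-24) = 67 - 48*√6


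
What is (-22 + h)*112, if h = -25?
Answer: -5264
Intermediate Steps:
(-22 + h)*112 = (-22 - 25)*112 = -47*112 = -5264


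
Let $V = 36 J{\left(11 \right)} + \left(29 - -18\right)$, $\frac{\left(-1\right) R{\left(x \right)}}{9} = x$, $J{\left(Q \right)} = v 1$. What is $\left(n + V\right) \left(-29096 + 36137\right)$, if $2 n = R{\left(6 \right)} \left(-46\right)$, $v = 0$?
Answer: $9075849$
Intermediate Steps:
$J{\left(Q \right)} = 0$ ($J{\left(Q \right)} = 0 \cdot 1 = 0$)
$R{\left(x \right)} = - 9 x$
$n = 1242$ ($n = \frac{\left(-9\right) 6 \left(-46\right)}{2} = \frac{\left(-54\right) \left(-46\right)}{2} = \frac{1}{2} \cdot 2484 = 1242$)
$V = 47$ ($V = 36 \cdot 0 + \left(29 - -18\right) = 0 + \left(29 + 18\right) = 0 + 47 = 47$)
$\left(n + V\right) \left(-29096 + 36137\right) = \left(1242 + 47\right) \left(-29096 + 36137\right) = 1289 \cdot 7041 = 9075849$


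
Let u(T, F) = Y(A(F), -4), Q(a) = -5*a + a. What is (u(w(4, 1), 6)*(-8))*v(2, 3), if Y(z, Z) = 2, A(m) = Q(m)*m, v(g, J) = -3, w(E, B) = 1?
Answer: 48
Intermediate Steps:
Q(a) = -4*a
A(m) = -4*m**2 (A(m) = (-4*m)*m = -4*m**2)
u(T, F) = 2
(u(w(4, 1), 6)*(-8))*v(2, 3) = (2*(-8))*(-3) = -16*(-3) = 48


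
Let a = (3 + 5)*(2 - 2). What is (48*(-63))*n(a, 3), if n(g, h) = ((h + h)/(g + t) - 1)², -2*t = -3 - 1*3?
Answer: -3024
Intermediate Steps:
t = 3 (t = -(-3 - 1*3)/2 = -(-3 - 3)/2 = -½*(-6) = 3)
a = 0 (a = 8*0 = 0)
n(g, h) = (-1 + 2*h/(3 + g))² (n(g, h) = ((h + h)/(g + 3) - 1)² = ((2*h)/(3 + g) - 1)² = (2*h/(3 + g) - 1)² = (-1 + 2*h/(3 + g))²)
(48*(-63))*n(a, 3) = (48*(-63))*((3 + 0 - 2*3)²/(3 + 0)²) = -3024*(3 + 0 - 6)²/3² = -336*(-3)² = -336*9 = -3024*1 = -3024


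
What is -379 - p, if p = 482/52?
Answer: -10095/26 ≈ -388.27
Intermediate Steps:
p = 241/26 (p = 482*(1/52) = 241/26 ≈ 9.2692)
-379 - p = -379 - 1*241/26 = -379 - 241/26 = -10095/26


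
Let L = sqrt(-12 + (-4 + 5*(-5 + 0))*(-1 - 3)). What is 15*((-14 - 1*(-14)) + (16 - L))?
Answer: 240 - 30*sqrt(26) ≈ 87.029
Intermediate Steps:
L = 2*sqrt(26) (L = sqrt(-12 + (-4 + 5*(-5))*(-4)) = sqrt(-12 + (-4 - 25)*(-4)) = sqrt(-12 - 29*(-4)) = sqrt(-12 + 116) = sqrt(104) = 2*sqrt(26) ≈ 10.198)
15*((-14 - 1*(-14)) + (16 - L)) = 15*((-14 - 1*(-14)) + (16 - 2*sqrt(26))) = 15*((-14 + 14) + (16 - 2*sqrt(26))) = 15*(0 + (16 - 2*sqrt(26))) = 15*(16 - 2*sqrt(26)) = 240 - 30*sqrt(26)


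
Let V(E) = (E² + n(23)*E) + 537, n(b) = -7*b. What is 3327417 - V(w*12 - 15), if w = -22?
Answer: 3204120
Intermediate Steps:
V(E) = 537 + E² - 161*E (V(E) = (E² + (-7*23)*E) + 537 = (E² - 161*E) + 537 = 537 + E² - 161*E)
3327417 - V(w*12 - 15) = 3327417 - (537 + (-22*12 - 15)² - 161*(-22*12 - 15)) = 3327417 - (537 + (-264 - 15)² - 161*(-264 - 15)) = 3327417 - (537 + (-279)² - 161*(-279)) = 3327417 - (537 + 77841 + 44919) = 3327417 - 1*123297 = 3327417 - 123297 = 3204120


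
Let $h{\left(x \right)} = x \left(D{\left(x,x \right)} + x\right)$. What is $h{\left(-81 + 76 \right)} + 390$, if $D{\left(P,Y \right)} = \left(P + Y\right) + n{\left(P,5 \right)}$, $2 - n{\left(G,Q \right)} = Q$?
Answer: $480$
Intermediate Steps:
$n{\left(G,Q \right)} = 2 - Q$
$D{\left(P,Y \right)} = -3 + P + Y$ ($D{\left(P,Y \right)} = \left(P + Y\right) + \left(2 - 5\right) = \left(P + Y\right) - 3 = -3 + P + Y$)
$h{\left(x \right)} = x \left(-3 + 3 x\right)$ ($h{\left(x \right)} = x \left(\left(-3 + x + x\right) + x\right) = x \left(\left(-3 + 2 x\right) + x\right) = x \left(-3 + 3 x\right)$)
$h{\left(-81 + 76 \right)} + 390 = 3 \left(-81 + 76\right) \left(-1 + \left(-81 + 76\right)\right) + 390 = 3 \left(-5\right) \left(-1 - 5\right) + 390 = 3 \left(-5\right) \left(-6\right) + 390 = 90 + 390 = 480$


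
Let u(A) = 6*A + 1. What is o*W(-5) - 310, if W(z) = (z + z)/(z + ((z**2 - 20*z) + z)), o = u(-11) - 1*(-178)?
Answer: -7356/23 ≈ -319.83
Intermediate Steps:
u(A) = 1 + 6*A
o = 113 (o = (1 + 6*(-11)) - 1*(-178) = (1 - 66) + 178 = -65 + 178 = 113)
W(z) = 2*z/(z**2 - 18*z) (W(z) = (2*z)/(z + (z**2 - 19*z)) = (2*z)/(z**2 - 18*z) = 2*z/(z**2 - 18*z))
o*W(-5) - 310 = 113*(2/(-18 - 5)) - 310 = 113*(2/(-23)) - 310 = 113*(2*(-1/23)) - 310 = 113*(-2/23) - 310 = -226/23 - 310 = -7356/23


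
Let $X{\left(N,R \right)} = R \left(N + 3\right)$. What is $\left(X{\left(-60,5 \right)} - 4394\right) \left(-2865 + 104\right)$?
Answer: $12918719$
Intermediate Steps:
$X{\left(N,R \right)} = R \left(3 + N\right)$
$\left(X{\left(-60,5 \right)} - 4394\right) \left(-2865 + 104\right) = \left(5 \left(3 - 60\right) - 4394\right) \left(-2865 + 104\right) = \left(5 \left(-57\right) - 4394\right) \left(-2761\right) = \left(-285 - 4394\right) \left(-2761\right) = \left(-4679\right) \left(-2761\right) = 12918719$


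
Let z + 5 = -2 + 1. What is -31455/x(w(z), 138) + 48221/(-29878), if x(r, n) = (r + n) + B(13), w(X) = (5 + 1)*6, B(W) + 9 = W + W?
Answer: -949022701/5706698 ≈ -166.30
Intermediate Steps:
B(W) = -9 + 2*W (B(W) = -9 + (W + W) = -9 + 2*W)
z = -6 (z = -5 + (-2 + 1) = -5 - 1 = -6)
w(X) = 36 (w(X) = 6*6 = 36)
x(r, n) = 17 + n + r (x(r, n) = (r + n) + (-9 + 2*13) = (n + r) + (-9 + 26) = (n + r) + 17 = 17 + n + r)
-31455/x(w(z), 138) + 48221/(-29878) = -31455/(17 + 138 + 36) + 48221/(-29878) = -31455/191 + 48221*(-1/29878) = -31455*1/191 - 48221/29878 = -31455/191 - 48221/29878 = -949022701/5706698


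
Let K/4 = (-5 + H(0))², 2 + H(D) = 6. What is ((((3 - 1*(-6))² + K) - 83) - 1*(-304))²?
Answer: 93636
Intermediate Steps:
H(D) = 4 (H(D) = -2 + 6 = 4)
K = 4 (K = 4*(-5 + 4)² = 4*(-1)² = 4*1 = 4)
((((3 - 1*(-6))² + K) - 83) - 1*(-304))² = ((((3 - 1*(-6))² + 4) - 83) - 1*(-304))² = ((((3 + 6)² + 4) - 83) + 304)² = (((9² + 4) - 83) + 304)² = (((81 + 4) - 83) + 304)² = ((85 - 83) + 304)² = (2 + 304)² = 306² = 93636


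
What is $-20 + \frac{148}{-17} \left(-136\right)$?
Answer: $1164$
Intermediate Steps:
$-20 + \frac{148}{-17} \left(-136\right) = -20 + 148 \left(- \frac{1}{17}\right) \left(-136\right) = -20 - -1184 = -20 + 1184 = 1164$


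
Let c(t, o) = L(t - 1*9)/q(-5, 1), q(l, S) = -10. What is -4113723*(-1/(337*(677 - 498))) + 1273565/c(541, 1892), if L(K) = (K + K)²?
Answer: 1944438369229/34145713504 ≈ 56.945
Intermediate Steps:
L(K) = 4*K² (L(K) = (2*K)² = 4*K²)
c(t, o) = -2*(-9 + t)²/5 (c(t, o) = (4*(t - 1*9)²)/(-10) = (4*(t - 9)²)*(-⅒) = (4*(-9 + t)²)*(-⅒) = -2*(-9 + t)²/5)
-4113723*(-1/(337*(677 - 498))) + 1273565/c(541, 1892) = -4113723*(-1/(337*(677 - 498))) + 1273565/((-2*(-9 + 541)²/5)) = -4113723/(179*(-337)) + 1273565/((-⅖*532²)) = -4113723/(-60323) + 1273565/((-⅖*283024)) = -4113723*(-1/60323) + 1273565/(-566048/5) = 4113723/60323 + 1273565*(-5/566048) = 4113723/60323 - 6367825/566048 = 1944438369229/34145713504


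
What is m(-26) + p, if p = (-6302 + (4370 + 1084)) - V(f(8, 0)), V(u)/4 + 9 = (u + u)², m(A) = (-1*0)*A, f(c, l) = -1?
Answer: -828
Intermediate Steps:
m(A) = 0 (m(A) = 0*A = 0)
V(u) = -36 + 16*u² (V(u) = -36 + 4*(u + u)² = -36 + 4*(2*u)² = -36 + 4*(4*u²) = -36 + 16*u²)
p = -828 (p = (-6302 + (4370 + 1084)) - (-36 + 16*(-1)²) = (-6302 + 5454) - (-36 + 16*1) = -848 - (-36 + 16) = -848 - 1*(-20) = -848 + 20 = -828)
m(-26) + p = 0 - 828 = -828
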